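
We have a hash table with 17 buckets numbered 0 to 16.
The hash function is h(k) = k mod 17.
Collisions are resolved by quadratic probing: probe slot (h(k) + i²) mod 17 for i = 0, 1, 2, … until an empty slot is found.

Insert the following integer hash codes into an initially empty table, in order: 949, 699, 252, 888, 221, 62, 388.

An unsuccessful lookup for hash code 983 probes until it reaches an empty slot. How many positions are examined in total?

949 hashes to 14; slot 14 is free → place at 14.
699 hashes to 2; slot 2 is free → place at 2.
252 hashes to 14; 14 taken → place at 15.
888 hashes to 4; slot 4 is free → place at 4.
221 hashes to 0; slot 0 is free → place at 0.
62 hashes to 11; slot 11 is free → place at 11.
388 hashes to 14; 14,15 taken → place at 1.
Table: [221, 388, 699, ., 888, ., ., ., ., ., ., 62, ., ., 949, 252, .]
Lookup 983: h=14, probe 14,15,1,6 → slot 6 empty, not found.

4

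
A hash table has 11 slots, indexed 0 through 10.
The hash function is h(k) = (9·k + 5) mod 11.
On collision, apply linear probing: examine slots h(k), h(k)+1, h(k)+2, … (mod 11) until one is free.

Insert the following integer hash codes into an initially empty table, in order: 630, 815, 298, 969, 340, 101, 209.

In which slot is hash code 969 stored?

630 hashes to 10; slot 10 is free -> place at 10.
815 hashes to 3; slot 3 is free -> place at 3.
298 hashes to 3; 3 taken -> place at 4.
969 hashes to 3; 3,4 taken -> place at 5.
340 hashes to 7; slot 7 is free -> place at 7.
101 hashes to 1; slot 1 is free -> place at 1.
209 hashes to 5; 5 taken -> place at 6.
Table: [_, 101, _, 815, 298, 969, 209, 340, _, _, 630]

5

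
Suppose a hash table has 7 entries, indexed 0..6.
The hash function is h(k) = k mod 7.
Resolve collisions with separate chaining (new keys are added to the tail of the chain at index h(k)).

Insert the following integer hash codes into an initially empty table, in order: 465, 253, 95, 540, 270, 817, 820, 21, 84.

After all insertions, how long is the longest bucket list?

Insert 465: h=3, bucket 3 empty → new chain.
Insert 253: h=1, bucket 1 empty → new chain.
Insert 95: h=4, bucket 4 empty → new chain.
Insert 540: h=1, bucket 1 nonempty → append to chain.
Insert 270: h=4, bucket 4 nonempty → append to chain.
Insert 817: h=5, bucket 5 empty → new chain.
Insert 820: h=1, bucket 1 nonempty → append to chain.
Insert 21: h=0, bucket 0 empty → new chain.
Insert 84: h=0, bucket 0 nonempty → append to chain.
Final buckets:
0: 21 -> 84
1: 253 -> 540 -> 820
2: _
3: 465
4: 95 -> 270
5: 817
6: _

3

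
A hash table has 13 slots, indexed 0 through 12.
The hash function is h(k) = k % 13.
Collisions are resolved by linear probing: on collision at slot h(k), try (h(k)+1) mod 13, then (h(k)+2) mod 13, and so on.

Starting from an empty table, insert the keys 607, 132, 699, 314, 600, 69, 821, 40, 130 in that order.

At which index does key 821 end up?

6

607: h=9 -> slot 9
132: h=2 -> slot 2
699: h=10 -> slot 10
314: h=2, probe 2,3 -> slot 3
600: h=2, probe 2,3,4 -> slot 4
69: h=4, probe 4,5 -> slot 5
821: h=2, probe 2,3,4,5,6 -> slot 6
40: h=1 -> slot 1
130: h=0 -> slot 0
Table: [130, 40, 132, 314, 600, 69, 821, —, —, 607, 699, —, —]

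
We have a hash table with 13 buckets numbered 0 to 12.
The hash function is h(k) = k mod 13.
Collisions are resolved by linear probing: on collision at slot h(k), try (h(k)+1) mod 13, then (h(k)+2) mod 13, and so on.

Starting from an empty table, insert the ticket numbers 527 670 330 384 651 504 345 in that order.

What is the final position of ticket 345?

527: h=7 -> slot 7
670: h=7, probe 7,8 -> slot 8
330: h=5 -> slot 5
384: h=7, probe 7,8,9 -> slot 9
651: h=1 -> slot 1
504: h=10 -> slot 10
345: h=7, probe 7,8,9,10,11 -> slot 11
Table: [_, 651, _, _, _, 330, _, 527, 670, 384, 504, 345, _]

11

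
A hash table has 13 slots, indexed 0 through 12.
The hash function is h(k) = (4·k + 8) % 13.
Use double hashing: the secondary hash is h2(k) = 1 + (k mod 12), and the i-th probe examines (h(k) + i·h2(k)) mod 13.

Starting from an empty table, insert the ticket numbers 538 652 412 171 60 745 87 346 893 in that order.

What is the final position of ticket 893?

4

538: h=2 -> slot 2
652: h=3 -> slot 3
412: h=5 -> slot 5
171: h=3, h2=4, probe 3,7 -> slot 7
60: h=1 -> slot 1
745: h=11 -> slot 11
87: h=5, h2=4, probe 5,9 -> slot 9
346: h=1, h2=11, probe 1,12 -> slot 12
893: h=5, h2=6, probe 5,11,4 -> slot 4
Table: [—, 60, 538, 652, 893, 412, —, 171, —, 87, —, 745, 346]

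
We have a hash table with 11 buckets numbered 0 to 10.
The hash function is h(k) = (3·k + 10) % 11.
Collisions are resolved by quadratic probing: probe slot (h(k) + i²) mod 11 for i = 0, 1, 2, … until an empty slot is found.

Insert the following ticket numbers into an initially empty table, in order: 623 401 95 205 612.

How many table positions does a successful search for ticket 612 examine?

623: h=9 => slot 9
401: h=3 => slot 3
95: h=9, probe 9,10 => slot 10
205: h=9, probe 9,10,2 => slot 2
612: h=9, probe 9,10,2,7 => slot 7
Table: [—, —, 205, 401, —, —, —, 612, —, 623, 95]
Lookup 612: h=9, probe 9,10,2,7 → found at 7.

4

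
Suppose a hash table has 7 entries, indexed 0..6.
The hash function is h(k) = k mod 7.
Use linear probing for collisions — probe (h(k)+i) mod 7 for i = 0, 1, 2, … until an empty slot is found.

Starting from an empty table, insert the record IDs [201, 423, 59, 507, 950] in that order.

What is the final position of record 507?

201 hashes to 5; slot 5 is free => place at 5.
423 hashes to 3; slot 3 is free => place at 3.
59 hashes to 3; 3 taken => place at 4.
507 hashes to 3; 3,4,5 taken => place at 6.
950 hashes to 5; 5,6 taken => place at 0.
Table: [950, —, —, 423, 59, 201, 507]

6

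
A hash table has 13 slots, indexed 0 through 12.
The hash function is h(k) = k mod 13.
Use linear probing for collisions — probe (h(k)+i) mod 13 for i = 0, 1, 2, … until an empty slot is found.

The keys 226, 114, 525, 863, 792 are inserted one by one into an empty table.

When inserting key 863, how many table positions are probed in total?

226: h=5 → slot 5
114: h=10 → slot 10
525: h=5, probe 5,6 → slot 6
863: h=5, probe 5,6,7 → slot 7
792: h=12 → slot 12
Table: [—, —, —, —, —, 226, 525, 863, —, —, 114, —, 792]

3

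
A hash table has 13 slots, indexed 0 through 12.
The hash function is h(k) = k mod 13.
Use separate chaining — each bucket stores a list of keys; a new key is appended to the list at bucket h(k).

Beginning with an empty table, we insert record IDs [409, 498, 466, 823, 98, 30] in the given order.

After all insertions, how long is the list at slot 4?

3

409 → bucket 6
498 → bucket 4
466 → bucket 11
823 → bucket 4 (collision)
98 → bucket 7
30 → bucket 4 (collision)
Final buckets:
0: -
1: -
2: -
3: -
4: 498 -> 823 -> 30
5: -
6: 409
7: 98
8: -
9: -
10: -
11: 466
12: -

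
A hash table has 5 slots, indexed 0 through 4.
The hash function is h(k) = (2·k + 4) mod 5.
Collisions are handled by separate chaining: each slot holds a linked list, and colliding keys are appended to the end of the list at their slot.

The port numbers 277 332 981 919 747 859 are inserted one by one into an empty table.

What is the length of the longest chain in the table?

3

277 -> bucket 3
332 -> bucket 3 (collision)
981 -> bucket 1
919 -> bucket 2
747 -> bucket 3 (collision)
859 -> bucket 2 (collision)
Final buckets:
0: .
1: 981
2: 919 -> 859
3: 277 -> 332 -> 747
4: .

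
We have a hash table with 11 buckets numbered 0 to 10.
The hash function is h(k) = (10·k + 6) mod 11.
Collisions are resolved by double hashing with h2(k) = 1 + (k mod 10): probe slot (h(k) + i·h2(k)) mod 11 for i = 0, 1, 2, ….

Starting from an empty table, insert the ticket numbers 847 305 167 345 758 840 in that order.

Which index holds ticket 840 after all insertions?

Insert 847: h=6, slot 6 empty => index 6.
Insert 305: h=9, slot 9 empty => index 9.
Insert 167: h=4, slot 4 empty => index 4.
Insert 345: h=2, slot 2 empty => index 2.
Insert 758: h=7, slot 7 empty => index 7.
Insert 840: h=2, h2=1, slot 2 occupied => index 3.
Table: [-, -, 345, 840, 167, -, 847, 758, -, 305, -]

3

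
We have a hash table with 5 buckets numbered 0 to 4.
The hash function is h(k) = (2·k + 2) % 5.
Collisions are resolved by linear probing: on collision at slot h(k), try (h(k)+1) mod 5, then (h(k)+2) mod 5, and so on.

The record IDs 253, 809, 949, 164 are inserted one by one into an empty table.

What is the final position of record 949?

Insert 253: h=3, slot 3 empty => index 3.
Insert 809: h=0, slot 0 empty => index 0.
Insert 949: h=0, slot 0 occupied => index 1.
Insert 164: h=0, slots 0,1 occupied => index 2.
Table: [809, 949, 164, 253, _]

1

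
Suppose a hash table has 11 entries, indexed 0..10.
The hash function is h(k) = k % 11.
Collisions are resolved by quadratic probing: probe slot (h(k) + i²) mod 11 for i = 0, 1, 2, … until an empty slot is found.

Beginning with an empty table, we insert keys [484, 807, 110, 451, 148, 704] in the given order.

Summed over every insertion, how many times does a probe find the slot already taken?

9

484 hashes to 0; slot 0 is free => place at 0.
807 hashes to 4; slot 4 is free => place at 4.
110 hashes to 0; 0 taken => place at 1.
451 hashes to 0; 0,1,4 taken => place at 9.
148 hashes to 5; slot 5 is free => place at 5.
704 hashes to 0; 0,1,4,9,5 taken => place at 3.
Table: [484, 110, ., 704, 807, 148, ., ., ., 451, .]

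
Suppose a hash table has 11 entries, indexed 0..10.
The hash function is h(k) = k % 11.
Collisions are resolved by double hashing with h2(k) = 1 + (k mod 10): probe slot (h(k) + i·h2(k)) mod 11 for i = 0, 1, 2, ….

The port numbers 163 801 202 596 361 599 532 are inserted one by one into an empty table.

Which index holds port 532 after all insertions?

7

Insert 163: h=9, slot 9 empty => index 9.
Insert 801: h=9, h2=2, slot 9 occupied => index 0.
Insert 202: h=4, slot 4 empty => index 4.
Insert 596: h=2, slot 2 empty => index 2.
Insert 361: h=9, h2=2, slots 9,0,2,4 occupied => index 6.
Insert 599: h=5, slot 5 empty => index 5.
Insert 532: h=4, h2=3, slot 4 occupied => index 7.
Table: [801, ., 596, ., 202, 599, 361, 532, ., 163, .]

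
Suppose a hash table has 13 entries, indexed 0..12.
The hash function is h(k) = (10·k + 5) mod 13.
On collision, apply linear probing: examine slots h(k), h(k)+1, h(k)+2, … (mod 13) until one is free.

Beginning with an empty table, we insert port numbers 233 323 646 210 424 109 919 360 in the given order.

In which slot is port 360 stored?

233: h=8 -> slot 8
323: h=11 -> slot 11
646: h=4 -> slot 4
210: h=12 -> slot 12
424: h=7 -> slot 7
109: h=3 -> slot 3
919: h=4, probe 4,5 -> slot 5
360: h=4, probe 4,5,6 -> slot 6
Table: [—, —, —, 109, 646, 919, 360, 424, 233, —, —, 323, 210]

6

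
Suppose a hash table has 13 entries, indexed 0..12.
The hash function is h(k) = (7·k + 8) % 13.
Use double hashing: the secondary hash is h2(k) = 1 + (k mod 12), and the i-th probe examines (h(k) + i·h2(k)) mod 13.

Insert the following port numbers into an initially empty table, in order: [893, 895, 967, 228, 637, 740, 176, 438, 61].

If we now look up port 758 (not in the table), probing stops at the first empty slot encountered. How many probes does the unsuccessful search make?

3

893: h=6 => slot 6
895: h=7 => slot 7
967: h=4 => slot 4
228: h=5 => slot 5
637: h=8 => slot 8
740: h=1 => slot 1
176: h=5, h2=9, probe 5,1,10 => slot 10
438: h=6, h2=7, probe 6,0 => slot 0
61: h=6, h2=2, probe 6,8,10,12 => slot 12
Table: [438, 740, ∅, ∅, 967, 228, 893, 895, 637, ∅, 176, ∅, 61]
Lookup 758: h=10, h2=3, probe 10,0,3 → slot 3 empty, not found.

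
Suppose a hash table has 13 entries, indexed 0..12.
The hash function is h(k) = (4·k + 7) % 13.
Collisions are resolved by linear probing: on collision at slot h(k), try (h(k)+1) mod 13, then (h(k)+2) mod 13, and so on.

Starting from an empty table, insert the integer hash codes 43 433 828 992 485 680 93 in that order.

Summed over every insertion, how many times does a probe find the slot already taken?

Insert 43: h=10, slot 10 empty → index 10.
Insert 433: h=10, slot 10 occupied → index 11.
Insert 828: h=4, slot 4 empty → index 4.
Insert 992: h=10, slots 10,11 occupied → index 12.
Insert 485: h=10, slots 10,11,12 occupied → index 0.
Insert 680: h=10, slots 10,11,12,0 occupied → index 1.
Insert 93: h=2, slot 2 empty → index 2.
Table: [485, 680, 93, —, 828, —, —, —, —, —, 43, 433, 992]

10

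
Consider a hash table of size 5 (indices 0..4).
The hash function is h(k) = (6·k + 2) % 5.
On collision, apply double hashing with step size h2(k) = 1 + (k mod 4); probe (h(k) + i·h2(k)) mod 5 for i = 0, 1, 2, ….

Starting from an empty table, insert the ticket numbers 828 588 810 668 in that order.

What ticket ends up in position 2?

Insert 828: h=0, slot 0 empty → index 0.
Insert 588: h=0, h2=1, slot 0 occupied → index 1.
Insert 810: h=2, slot 2 empty → index 2.
Insert 668: h=0, h2=1, slots 0,1,2 occupied → index 3.
Table: [828, 588, 810, 668, _]

810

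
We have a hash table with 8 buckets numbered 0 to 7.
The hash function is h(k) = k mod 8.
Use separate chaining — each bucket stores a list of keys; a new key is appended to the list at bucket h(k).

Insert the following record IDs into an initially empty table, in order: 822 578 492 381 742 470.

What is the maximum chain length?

Insert 822: h=6, bucket 6 empty → new chain.
Insert 578: h=2, bucket 2 empty → new chain.
Insert 492: h=4, bucket 4 empty → new chain.
Insert 381: h=5, bucket 5 empty → new chain.
Insert 742: h=6, bucket 6 nonempty → append to chain.
Insert 470: h=6, bucket 6 nonempty → append to chain.
Final buckets:
0: ∅
1: ∅
2: 578
3: ∅
4: 492
5: 381
6: 822 -> 742 -> 470
7: ∅

3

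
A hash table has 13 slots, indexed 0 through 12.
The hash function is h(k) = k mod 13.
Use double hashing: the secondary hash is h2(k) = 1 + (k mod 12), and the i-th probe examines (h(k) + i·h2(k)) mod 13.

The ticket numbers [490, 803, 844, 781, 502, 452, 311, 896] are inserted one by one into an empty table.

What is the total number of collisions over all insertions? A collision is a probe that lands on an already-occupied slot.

490: h=9 → slot 9
803: h=10 → slot 10
844: h=12 → slot 12
781: h=1 → slot 1
502: h=8 → slot 8
452: h=10, h2=9, probe 10,6 → slot 6
311: h=12, h2=12, probe 12,11 → slot 11
896: h=12, h2=9, probe 12,8,4 → slot 4
Table: [—, 781, —, —, 896, —, 452, —, 502, 490, 803, 311, 844]

4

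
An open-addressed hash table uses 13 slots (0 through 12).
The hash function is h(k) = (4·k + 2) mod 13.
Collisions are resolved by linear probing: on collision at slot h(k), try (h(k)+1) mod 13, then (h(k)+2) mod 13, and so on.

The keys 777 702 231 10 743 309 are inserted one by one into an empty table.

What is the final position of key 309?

6

777 hashes to 3; slot 3 is free => place at 3.
702 hashes to 2; slot 2 is free => place at 2.
231 hashes to 3; 3 taken => place at 4.
10 hashes to 3; 3,4 taken => place at 5.
743 hashes to 10; slot 10 is free => place at 10.
309 hashes to 3; 3,4,5 taken => place at 6.
Table: [-, -, 702, 777, 231, 10, 309, -, -, -, 743, -, -]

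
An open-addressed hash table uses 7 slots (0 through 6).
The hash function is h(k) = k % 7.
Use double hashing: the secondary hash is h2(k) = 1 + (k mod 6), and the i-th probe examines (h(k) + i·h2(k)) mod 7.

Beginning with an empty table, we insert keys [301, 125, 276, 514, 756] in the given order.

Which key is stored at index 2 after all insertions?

756

301: h=0 -> slot 0
125: h=6 -> slot 6
276: h=3 -> slot 3
514: h=3, h2=5, probe 3,1 -> slot 1
756: h=0, h2=1, probe 0,1,2 -> slot 2
Table: [301, 514, 756, 276, -, -, 125]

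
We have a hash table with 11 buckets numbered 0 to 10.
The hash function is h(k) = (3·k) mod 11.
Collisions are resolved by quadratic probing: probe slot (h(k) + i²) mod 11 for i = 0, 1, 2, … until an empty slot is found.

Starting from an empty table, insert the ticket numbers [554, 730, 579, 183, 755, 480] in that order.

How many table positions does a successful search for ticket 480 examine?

4

554: h=1 → slot 1
730: h=1, probe 1,2 → slot 2
579: h=10 → slot 10
183: h=10, probe 10,0 → slot 0
755: h=10, probe 10,0,3 → slot 3
480: h=10, probe 10,0,3,8 → slot 8
Table: [183, 554, 730, 755, ∅, ∅, ∅, ∅, 480, ∅, 579]
Lookup 480: h=10, probe 10,0,3,8 → found at 8.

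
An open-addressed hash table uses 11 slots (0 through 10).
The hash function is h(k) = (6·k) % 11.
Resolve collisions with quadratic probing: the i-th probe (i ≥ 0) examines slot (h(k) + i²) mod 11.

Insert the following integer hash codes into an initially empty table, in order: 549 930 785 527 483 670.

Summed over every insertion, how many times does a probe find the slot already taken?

7

549: h=5 => slot 5
930: h=3 => slot 3
785: h=2 => slot 2
527: h=5, probe 5,6 => slot 6
483: h=5, probe 5,6,9 => slot 9
670: h=5, probe 5,6,9,3,10 => slot 10
Table: [-, -, 785, 930, -, 549, 527, -, -, 483, 670]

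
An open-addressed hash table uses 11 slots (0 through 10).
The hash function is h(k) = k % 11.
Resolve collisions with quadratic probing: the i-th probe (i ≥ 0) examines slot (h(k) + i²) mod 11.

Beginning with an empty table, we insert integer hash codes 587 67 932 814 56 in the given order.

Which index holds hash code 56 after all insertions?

2

587 hashes to 4; slot 4 is free => place at 4.
67 hashes to 1; slot 1 is free => place at 1.
932 hashes to 8; slot 8 is free => place at 8.
814 hashes to 0; slot 0 is free => place at 0.
56 hashes to 1; 1 taken => place at 2.
Table: [814, 67, 56, _, 587, _, _, _, 932, _, _]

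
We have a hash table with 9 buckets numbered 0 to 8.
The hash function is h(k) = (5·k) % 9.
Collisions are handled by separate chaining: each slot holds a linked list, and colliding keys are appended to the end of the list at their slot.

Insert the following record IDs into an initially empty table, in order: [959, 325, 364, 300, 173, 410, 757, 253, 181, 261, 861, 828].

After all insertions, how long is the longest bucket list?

4

959 → bucket 7
325 → bucket 5
364 → bucket 2
300 → bucket 6
173 → bucket 1
410 → bucket 7 (collision)
757 → bucket 5 (collision)
253 → bucket 5 (collision)
181 → bucket 5 (collision)
261 → bucket 0
861 → bucket 3
828 → bucket 0 (collision)
Final buckets:
0: 261 -> 828
1: 173
2: 364
3: 861
4: -
5: 325 -> 757 -> 253 -> 181
6: 300
7: 959 -> 410
8: -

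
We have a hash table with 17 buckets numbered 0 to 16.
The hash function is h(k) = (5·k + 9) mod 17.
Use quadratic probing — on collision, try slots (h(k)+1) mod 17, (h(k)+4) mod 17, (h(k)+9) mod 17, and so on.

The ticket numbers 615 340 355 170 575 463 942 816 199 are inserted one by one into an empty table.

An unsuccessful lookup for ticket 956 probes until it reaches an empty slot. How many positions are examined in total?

4

615 hashes to 7; slot 7 is free -> place at 7.
340 hashes to 9; slot 9 is free -> place at 9.
355 hashes to 16; slot 16 is free -> place at 16.
170 hashes to 9; 9 taken -> place at 10.
575 hashes to 11; slot 11 is free -> place at 11.
463 hashes to 12; slot 12 is free -> place at 12.
942 hashes to 10; 10,11 taken -> place at 14.
816 hashes to 9; 9,10 taken -> place at 13.
199 hashes to 1; slot 1 is free -> place at 1.
Table: [—, 199, —, —, —, —, —, 615, —, 340, 170, 575, 463, 816, 942, —, 355]
Lookup 956: h=12, probe 12,13,16,4 → slot 4 empty, not found.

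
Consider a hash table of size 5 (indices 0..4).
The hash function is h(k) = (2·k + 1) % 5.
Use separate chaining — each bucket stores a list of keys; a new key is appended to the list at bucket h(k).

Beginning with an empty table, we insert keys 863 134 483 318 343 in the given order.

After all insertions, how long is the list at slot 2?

4

Insert 863: h=2, bucket 2 empty -> new chain.
Insert 134: h=4, bucket 4 empty -> new chain.
Insert 483: h=2, bucket 2 nonempty -> append to chain.
Insert 318: h=2, bucket 2 nonempty -> append to chain.
Insert 343: h=2, bucket 2 nonempty -> append to chain.
Final buckets:
0: —
1: —
2: 863 -> 483 -> 318 -> 343
3: —
4: 134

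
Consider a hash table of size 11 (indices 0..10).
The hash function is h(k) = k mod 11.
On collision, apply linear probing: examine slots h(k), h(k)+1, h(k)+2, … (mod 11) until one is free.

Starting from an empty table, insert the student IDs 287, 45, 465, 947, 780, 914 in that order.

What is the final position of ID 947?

287 hashes to 1; slot 1 is free -> place at 1.
45 hashes to 1; 1 taken -> place at 2.
465 hashes to 3; slot 3 is free -> place at 3.
947 hashes to 1; 1,2,3 taken -> place at 4.
780 hashes to 10; slot 10 is free -> place at 10.
914 hashes to 1; 1,2,3,4 taken -> place at 5.
Table: [., 287, 45, 465, 947, 914, ., ., ., ., 780]

4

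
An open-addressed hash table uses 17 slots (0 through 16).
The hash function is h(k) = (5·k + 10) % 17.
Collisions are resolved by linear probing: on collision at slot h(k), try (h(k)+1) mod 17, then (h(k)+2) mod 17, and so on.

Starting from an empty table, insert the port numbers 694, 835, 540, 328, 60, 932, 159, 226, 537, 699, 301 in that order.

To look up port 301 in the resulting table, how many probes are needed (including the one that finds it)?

7

Insert 694: h=12, slot 12 empty → index 12.
Insert 835: h=3, slot 3 empty → index 3.
Insert 540: h=7, slot 7 empty → index 7.
Insert 328: h=1, slot 1 empty → index 1.
Insert 60: h=4, slot 4 empty → index 4.
Insert 932: h=12, slot 12 occupied → index 13.
Insert 159: h=6, slot 6 empty → index 6.
Insert 226: h=1, slot 1 occupied → index 2.
Insert 537: h=9, slot 9 empty → index 9.
Insert 699: h=3, slots 3,4 occupied → index 5.
Insert 301: h=2, slots 2,3,4,5,6,7 occupied → index 8.
Table: [∅, 328, 226, 835, 60, 699, 159, 540, 301, 537, ∅, ∅, 694, 932, ∅, ∅, ∅]
Lookup 301: h=2, probe 2,3,4,5,6,7,8 → found at 8.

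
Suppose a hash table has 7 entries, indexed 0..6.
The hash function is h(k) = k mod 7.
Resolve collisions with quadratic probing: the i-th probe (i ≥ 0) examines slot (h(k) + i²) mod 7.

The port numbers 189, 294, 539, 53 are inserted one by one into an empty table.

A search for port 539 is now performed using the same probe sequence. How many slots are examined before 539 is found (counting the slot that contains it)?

3

189 hashes to 0; slot 0 is free → place at 0.
294 hashes to 0; 0 taken → place at 1.
539 hashes to 0; 0,1 taken → place at 4.
53 hashes to 4; 4 taken → place at 5.
Table: [189, 294, ∅, ∅, 539, 53, ∅]
Lookup 539: h=0, probe 0,1,4 → found at 4.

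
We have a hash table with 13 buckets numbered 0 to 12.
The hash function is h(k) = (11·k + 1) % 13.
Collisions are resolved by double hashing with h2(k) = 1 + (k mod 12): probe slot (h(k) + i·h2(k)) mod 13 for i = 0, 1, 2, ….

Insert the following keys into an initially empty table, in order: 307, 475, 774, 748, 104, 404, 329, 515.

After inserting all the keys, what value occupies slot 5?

307: h=11 -> slot 11
475: h=0 -> slot 0
774: h=0, h2=7, probe 0,7 -> slot 7
748: h=0, h2=5, probe 0,5 -> slot 5
104: h=1 -> slot 1
404: h=12 -> slot 12
329: h=6 -> slot 6
515: h=11, h2=12, probe 11,10 -> slot 10
Table: [475, 104, -, -, -, 748, 329, 774, -, -, 515, 307, 404]

748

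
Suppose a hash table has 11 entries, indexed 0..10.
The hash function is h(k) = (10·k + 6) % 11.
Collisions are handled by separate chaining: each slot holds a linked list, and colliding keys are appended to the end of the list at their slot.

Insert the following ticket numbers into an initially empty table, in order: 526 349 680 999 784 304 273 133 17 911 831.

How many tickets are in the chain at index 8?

5

526 → bucket 8
349 → bucket 9
680 → bucket 8 (collision)
999 → bucket 8 (collision)
784 → bucket 3
304 → bucket 10
273 → bucket 8 (collision)
133 → bucket 5
17 → bucket 0
911 → bucket 8 (collision)
831 → bucket 0 (collision)
Final buckets:
0: 17 -> 831
1: _
2: _
3: 784
4: _
5: 133
6: _
7: _
8: 526 -> 680 -> 999 -> 273 -> 911
9: 349
10: 304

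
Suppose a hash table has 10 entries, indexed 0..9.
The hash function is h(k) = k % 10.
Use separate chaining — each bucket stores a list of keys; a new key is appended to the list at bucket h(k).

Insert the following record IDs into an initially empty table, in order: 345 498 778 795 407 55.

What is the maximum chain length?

3

345 -> bucket 5
498 -> bucket 8
778 -> bucket 8 (collision)
795 -> bucket 5 (collision)
407 -> bucket 7
55 -> bucket 5 (collision)
Final buckets:
0: .
1: .
2: .
3: .
4: .
5: 345 -> 795 -> 55
6: .
7: 407
8: 498 -> 778
9: .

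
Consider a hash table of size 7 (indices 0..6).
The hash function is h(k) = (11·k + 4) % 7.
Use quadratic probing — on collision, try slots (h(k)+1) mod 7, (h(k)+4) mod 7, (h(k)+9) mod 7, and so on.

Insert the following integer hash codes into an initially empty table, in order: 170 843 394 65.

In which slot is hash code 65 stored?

0

170 hashes to 5; slot 5 is free => place at 5.
843 hashes to 2; slot 2 is free => place at 2.
394 hashes to 5; 5 taken => place at 6.
65 hashes to 5; 5,6,2 taken => place at 0.
Table: [65, -, 843, -, -, 170, 394]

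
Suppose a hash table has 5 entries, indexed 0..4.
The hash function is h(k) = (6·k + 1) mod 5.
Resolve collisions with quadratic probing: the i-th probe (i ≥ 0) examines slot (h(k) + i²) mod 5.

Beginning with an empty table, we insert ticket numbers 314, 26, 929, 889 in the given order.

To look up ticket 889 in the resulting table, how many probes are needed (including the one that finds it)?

3

Insert 314: h=0, slot 0 empty => index 0.
Insert 26: h=2, slot 2 empty => index 2.
Insert 929: h=0, slot 0 occupied => index 1.
Insert 889: h=0, slots 0,1 occupied => index 4.
Table: [314, 929, 26, _, 889]
Lookup 889: h=0, probe 0,1,4 → found at 4.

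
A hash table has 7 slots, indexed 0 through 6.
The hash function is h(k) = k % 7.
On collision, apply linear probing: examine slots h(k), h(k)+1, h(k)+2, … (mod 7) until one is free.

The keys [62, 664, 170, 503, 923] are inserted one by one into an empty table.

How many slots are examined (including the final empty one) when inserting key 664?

Insert 62: h=6, slot 6 empty => index 6.
Insert 664: h=6, slot 6 occupied => index 0.
Insert 170: h=2, slot 2 empty => index 2.
Insert 503: h=6, slots 6,0 occupied => index 1.
Insert 923: h=6, slots 6,0,1,2 occupied => index 3.
Table: [664, 503, 170, 923, —, —, 62]

2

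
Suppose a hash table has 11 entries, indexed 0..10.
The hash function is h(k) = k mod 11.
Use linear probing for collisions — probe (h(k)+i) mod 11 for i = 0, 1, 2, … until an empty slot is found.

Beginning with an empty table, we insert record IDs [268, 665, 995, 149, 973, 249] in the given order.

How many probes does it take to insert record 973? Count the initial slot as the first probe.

268 hashes to 4; slot 4 is free → place at 4.
665 hashes to 5; slot 5 is free → place at 5.
995 hashes to 5; 5 taken → place at 6.
149 hashes to 6; 6 taken → place at 7.
973 hashes to 5; 5,6,7 taken → place at 8.
249 hashes to 7; 7,8 taken → place at 9.
Table: [_, _, _, _, 268, 665, 995, 149, 973, 249, _]

4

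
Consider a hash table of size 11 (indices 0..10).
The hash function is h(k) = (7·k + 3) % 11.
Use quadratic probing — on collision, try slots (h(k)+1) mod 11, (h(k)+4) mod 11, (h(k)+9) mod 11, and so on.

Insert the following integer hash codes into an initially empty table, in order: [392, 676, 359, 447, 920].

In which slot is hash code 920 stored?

392 hashes to 8; slot 8 is free -> place at 8.
676 hashes to 5; slot 5 is free -> place at 5.
359 hashes to 8; 8 taken -> place at 9.
447 hashes to 8; 8,9 taken -> place at 1.
920 hashes to 8; 8,9,1 taken -> place at 6.
Table: [-, 447, -, -, -, 676, 920, -, 392, 359, -]

6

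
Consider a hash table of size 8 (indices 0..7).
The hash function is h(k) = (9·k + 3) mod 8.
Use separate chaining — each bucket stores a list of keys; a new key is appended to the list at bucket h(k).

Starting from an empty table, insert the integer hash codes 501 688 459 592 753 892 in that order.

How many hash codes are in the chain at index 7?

1

Insert 501: h=0, bucket 0 empty → new chain.
Insert 688: h=3, bucket 3 empty → new chain.
Insert 459: h=6, bucket 6 empty → new chain.
Insert 592: h=3, bucket 3 nonempty → append to chain.
Insert 753: h=4, bucket 4 empty → new chain.
Insert 892: h=7, bucket 7 empty → new chain.
Final buckets:
0: 501
1: .
2: .
3: 688 -> 592
4: 753
5: .
6: 459
7: 892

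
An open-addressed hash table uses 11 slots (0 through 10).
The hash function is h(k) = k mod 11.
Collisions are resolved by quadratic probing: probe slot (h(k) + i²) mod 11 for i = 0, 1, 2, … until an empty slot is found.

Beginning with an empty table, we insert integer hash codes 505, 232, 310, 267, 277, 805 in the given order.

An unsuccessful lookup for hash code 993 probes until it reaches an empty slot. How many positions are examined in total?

Insert 505: h=10, slot 10 empty => index 10.
Insert 232: h=1, slot 1 empty => index 1.
Insert 310: h=2, slot 2 empty => index 2.
Insert 267: h=3, slot 3 empty => index 3.
Insert 277: h=2, slots 2,3 occupied => index 6.
Insert 805: h=2, slots 2,3,6 occupied => index 0.
Table: [805, 232, 310, 267, ., ., 277, ., ., ., 505]
Lookup 993: h=3, probe 3,4 → slot 4 empty, not found.

2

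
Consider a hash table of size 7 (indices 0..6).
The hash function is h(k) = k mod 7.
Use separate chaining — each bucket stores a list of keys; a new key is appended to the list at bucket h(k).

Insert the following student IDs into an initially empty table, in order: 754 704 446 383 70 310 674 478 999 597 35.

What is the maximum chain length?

754 → bucket 5
704 → bucket 4
446 → bucket 5 (collision)
383 → bucket 5 (collision)
70 → bucket 0
310 → bucket 2
674 → bucket 2 (collision)
478 → bucket 2 (collision)
999 → bucket 5 (collision)
597 → bucket 2 (collision)
35 → bucket 0 (collision)
Final buckets:
0: 70 -> 35
1: _
2: 310 -> 674 -> 478 -> 597
3: _
4: 704
5: 754 -> 446 -> 383 -> 999
6: _

4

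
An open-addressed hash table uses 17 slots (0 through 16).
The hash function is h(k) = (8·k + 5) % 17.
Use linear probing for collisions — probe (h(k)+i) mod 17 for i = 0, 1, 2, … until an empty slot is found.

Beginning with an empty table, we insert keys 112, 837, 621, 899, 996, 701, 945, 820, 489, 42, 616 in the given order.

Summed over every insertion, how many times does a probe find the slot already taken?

20

112 hashes to 0; slot 0 is free -> place at 0.
837 hashes to 3; slot 3 is free -> place at 3.
621 hashes to 9; slot 9 is free -> place at 9.
899 hashes to 6; slot 6 is free -> place at 6.
996 hashes to 0; 0 taken -> place at 1.
701 hashes to 3; 3 taken -> place at 4.
945 hashes to 0; 0,1 taken -> place at 2.
820 hashes to 3; 3,4 taken -> place at 5.
489 hashes to 7; slot 7 is free -> place at 7.
42 hashes to 1; 1,2,3,4,5,6,7 taken -> place at 8.
616 hashes to 3; 3,4,5,6,7,8,9 taken -> place at 10.
Table: [112, 996, 945, 837, 701, 820, 899, 489, 42, 621, 616, ∅, ∅, ∅, ∅, ∅, ∅]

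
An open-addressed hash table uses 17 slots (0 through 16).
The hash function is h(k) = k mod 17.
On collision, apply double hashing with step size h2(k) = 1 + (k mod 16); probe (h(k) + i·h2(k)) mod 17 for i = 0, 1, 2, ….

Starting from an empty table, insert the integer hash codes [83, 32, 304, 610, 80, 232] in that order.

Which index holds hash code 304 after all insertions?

0

83: h=15 => slot 15
32: h=15, h2=1, probe 15,16 => slot 16
304: h=15, h2=1, probe 15,16,0 => slot 0
610: h=15, h2=3, probe 15,1 => slot 1
80: h=12 => slot 12
232: h=11 => slot 11
Table: [304, 610, ∅, ∅, ∅, ∅, ∅, ∅, ∅, ∅, ∅, 232, 80, ∅, ∅, 83, 32]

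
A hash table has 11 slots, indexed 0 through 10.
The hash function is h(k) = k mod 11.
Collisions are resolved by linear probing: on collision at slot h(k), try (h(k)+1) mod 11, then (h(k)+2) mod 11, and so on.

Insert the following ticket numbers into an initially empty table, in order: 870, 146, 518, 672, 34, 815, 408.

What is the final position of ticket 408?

7

870 hashes to 1; slot 1 is free -> place at 1.
146 hashes to 3; slot 3 is free -> place at 3.
518 hashes to 1; 1 taken -> place at 2.
672 hashes to 1; 1,2,3 taken -> place at 4.
34 hashes to 1; 1,2,3,4 taken -> place at 5.
815 hashes to 1; 1,2,3,4,5 taken -> place at 6.
408 hashes to 1; 1,2,3,4,5,6 taken -> place at 7.
Table: [∅, 870, 518, 146, 672, 34, 815, 408, ∅, ∅, ∅]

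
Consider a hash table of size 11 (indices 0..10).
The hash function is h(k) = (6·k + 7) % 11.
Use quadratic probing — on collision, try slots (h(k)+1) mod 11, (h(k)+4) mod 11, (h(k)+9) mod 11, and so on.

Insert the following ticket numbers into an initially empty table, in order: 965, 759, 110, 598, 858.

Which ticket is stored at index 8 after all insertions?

110

965 hashes to 0; slot 0 is free => place at 0.
759 hashes to 7; slot 7 is free => place at 7.
110 hashes to 7; 7 taken => place at 8.
598 hashes to 9; slot 9 is free => place at 9.
858 hashes to 7; 7,8,0 taken => place at 5.
Table: [965, ∅, ∅, ∅, ∅, 858, ∅, 759, 110, 598, ∅]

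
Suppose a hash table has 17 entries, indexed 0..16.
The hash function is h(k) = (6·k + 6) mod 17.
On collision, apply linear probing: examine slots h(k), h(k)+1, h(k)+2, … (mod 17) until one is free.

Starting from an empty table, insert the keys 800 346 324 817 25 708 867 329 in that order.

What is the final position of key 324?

Insert 800: h=12, slot 12 empty -> index 12.
Insert 346: h=8, slot 8 empty -> index 8.
Insert 324: h=12, slot 12 occupied -> index 13.
Insert 817: h=12, slots 12,13 occupied -> index 14.
Insert 25: h=3, slot 3 empty -> index 3.
Insert 708: h=4, slot 4 empty -> index 4.
Insert 867: h=6, slot 6 empty -> index 6.
Insert 329: h=8, slot 8 occupied -> index 9.
Table: [-, -, -, 25, 708, -, 867, -, 346, 329, -, -, 800, 324, 817, -, -]

13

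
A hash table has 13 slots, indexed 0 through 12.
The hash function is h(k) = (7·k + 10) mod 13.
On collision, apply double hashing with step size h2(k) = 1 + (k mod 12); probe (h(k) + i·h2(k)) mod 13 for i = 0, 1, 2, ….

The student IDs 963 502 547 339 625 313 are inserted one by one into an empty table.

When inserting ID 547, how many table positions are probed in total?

963: h=4 → slot 4
502: h=1 → slot 1
547: h=4, h2=8, probe 4,12 → slot 12
339: h=4, h2=4, probe 4,8 → slot 8
625: h=4, h2=2, probe 4,6 → slot 6
313: h=4, h2=2, probe 4,6,8,10 → slot 10
Table: [., 502, ., ., 963, ., 625, ., 339, ., 313, ., 547]

2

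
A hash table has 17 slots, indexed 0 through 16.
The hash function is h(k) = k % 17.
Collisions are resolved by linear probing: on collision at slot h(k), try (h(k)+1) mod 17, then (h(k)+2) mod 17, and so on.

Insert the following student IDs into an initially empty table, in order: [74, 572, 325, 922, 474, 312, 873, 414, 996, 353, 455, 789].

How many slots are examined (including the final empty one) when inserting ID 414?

74: h=6 → slot 6
572: h=11 → slot 11
325: h=2 → slot 2
922: h=4 → slot 4
474: h=15 → slot 15
312: h=6, probe 6,7 → slot 7
873: h=6, probe 6,7,8 → slot 8
414: h=6, probe 6,7,8,9 → slot 9
996: h=10 → slot 10
353: h=13 → slot 13
455: h=13, probe 13,14 → slot 14
789: h=7, probe 7,8,9,10,11,12 → slot 12
Table: [-, -, 325, -, 922, -, 74, 312, 873, 414, 996, 572, 789, 353, 455, 474, -]

4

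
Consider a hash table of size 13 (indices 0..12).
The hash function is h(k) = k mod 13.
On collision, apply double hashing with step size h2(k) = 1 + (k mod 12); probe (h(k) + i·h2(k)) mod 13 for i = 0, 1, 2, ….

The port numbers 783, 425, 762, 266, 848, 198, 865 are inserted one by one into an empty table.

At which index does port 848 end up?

12

783: h=3 → slot 3
425: h=9 → slot 9
762: h=8 → slot 8
266: h=6 → slot 6
848: h=3, h2=9, probe 3,12 → slot 12
198: h=3, h2=7, probe 3,10 → slot 10
865: h=7 → slot 7
Table: [-, -, -, 783, -, -, 266, 865, 762, 425, 198, -, 848]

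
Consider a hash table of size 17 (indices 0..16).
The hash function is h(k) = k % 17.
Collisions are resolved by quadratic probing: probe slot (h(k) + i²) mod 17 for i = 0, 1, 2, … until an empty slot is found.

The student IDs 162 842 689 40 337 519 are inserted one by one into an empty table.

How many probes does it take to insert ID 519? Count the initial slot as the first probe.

4

162 hashes to 9; slot 9 is free -> place at 9.
842 hashes to 9; 9 taken -> place at 10.
689 hashes to 9; 9,10 taken -> place at 13.
40 hashes to 6; slot 6 is free -> place at 6.
337 hashes to 14; slot 14 is free -> place at 14.
519 hashes to 9; 9,10,13 taken -> place at 1.
Table: [-, 519, -, -, -, -, 40, -, -, 162, 842, -, -, 689, 337, -, -]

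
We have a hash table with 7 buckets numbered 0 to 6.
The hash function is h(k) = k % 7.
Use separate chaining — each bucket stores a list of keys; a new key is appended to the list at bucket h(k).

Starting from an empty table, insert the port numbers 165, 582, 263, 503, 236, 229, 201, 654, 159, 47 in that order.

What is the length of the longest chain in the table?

5

165 -> bucket 4
582 -> bucket 1
263 -> bucket 4 (collision)
503 -> bucket 6
236 -> bucket 5
229 -> bucket 5 (collision)
201 -> bucket 5 (collision)
654 -> bucket 3
159 -> bucket 5 (collision)
47 -> bucket 5 (collision)
Final buckets:
0: .
1: 582
2: .
3: 654
4: 165 -> 263
5: 236 -> 229 -> 201 -> 159 -> 47
6: 503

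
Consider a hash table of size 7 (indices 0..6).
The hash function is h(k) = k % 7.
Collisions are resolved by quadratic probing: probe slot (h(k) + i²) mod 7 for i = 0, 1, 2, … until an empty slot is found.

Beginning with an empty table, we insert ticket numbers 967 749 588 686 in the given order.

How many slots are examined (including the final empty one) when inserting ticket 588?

967 hashes to 1; slot 1 is free => place at 1.
749 hashes to 0; slot 0 is free => place at 0.
588 hashes to 0; 0,1 taken => place at 4.
686 hashes to 0; 0,1,4 taken => place at 2.
Table: [749, 967, 686, -, 588, -, -]

3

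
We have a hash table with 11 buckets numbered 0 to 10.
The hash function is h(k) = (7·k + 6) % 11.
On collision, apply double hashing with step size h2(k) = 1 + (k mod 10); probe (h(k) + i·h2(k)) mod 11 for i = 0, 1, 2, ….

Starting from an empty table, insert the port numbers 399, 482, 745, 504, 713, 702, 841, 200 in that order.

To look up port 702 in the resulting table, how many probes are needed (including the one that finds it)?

2

399 hashes to 5; slot 5 is free → place at 5.
482 hashes to 3; slot 3 is free → place at 3.
745 hashes to 7; slot 7 is free → place at 7.
504 hashes to 3, h2=5; 3 taken → place at 8.
713 hashes to 3, h2=4; 3,7 taken → place at 0.
702 hashes to 3, h2=3; 3 taken → place at 6.
841 hashes to 8, h2=2; 8 taken → place at 10.
200 hashes to 9; slot 9 is free → place at 9.
Table: [713, _, _, 482, _, 399, 702, 745, 504, 200, 841]
Lookup 702: h=3, h2=3, probe 3,6 → found at 6.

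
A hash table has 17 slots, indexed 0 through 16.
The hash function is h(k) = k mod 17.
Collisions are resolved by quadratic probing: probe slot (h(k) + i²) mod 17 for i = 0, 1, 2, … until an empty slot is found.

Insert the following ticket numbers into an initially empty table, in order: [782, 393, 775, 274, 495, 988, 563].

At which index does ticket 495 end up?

Insert 782: h=0, slot 0 empty => index 0.
Insert 393: h=2, slot 2 empty => index 2.
Insert 775: h=10, slot 10 empty => index 10.
Insert 274: h=2, slot 2 occupied => index 3.
Insert 495: h=2, slots 2,3 occupied => index 6.
Insert 988: h=2, slots 2,3,6 occupied => index 11.
Insert 563: h=2, slots 2,3,6,11 occupied => index 1.
Table: [782, 563, 393, 274, —, —, 495, —, —, —, 775, 988, —, —, —, —, —]

6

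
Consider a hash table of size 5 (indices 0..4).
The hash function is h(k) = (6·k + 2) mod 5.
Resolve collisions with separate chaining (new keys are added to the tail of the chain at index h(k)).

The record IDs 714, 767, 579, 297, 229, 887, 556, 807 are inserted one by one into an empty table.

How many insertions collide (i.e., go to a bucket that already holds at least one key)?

714 → bucket 1
767 → bucket 4
579 → bucket 1 (collision)
297 → bucket 4 (collision)
229 → bucket 1 (collision)
887 → bucket 4 (collision)
556 → bucket 3
807 → bucket 4 (collision)
Final buckets:
0: .
1: 714 -> 579 -> 229
2: .
3: 556
4: 767 -> 297 -> 887 -> 807

5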